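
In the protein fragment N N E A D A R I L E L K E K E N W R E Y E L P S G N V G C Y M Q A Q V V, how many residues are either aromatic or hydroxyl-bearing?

Aromatic: F, W, Y. Hydroxyl-bearing: S, T, Y.
Aromatic residues here: W17, Y20, Y30 (3).
Hydroxyl-bearing residues here: Y20, S24, Y30 (3).
Y is in both groups, so the 2 Y residues must not be double-counted.
Total = 3 + 3 − 2 = 4.

4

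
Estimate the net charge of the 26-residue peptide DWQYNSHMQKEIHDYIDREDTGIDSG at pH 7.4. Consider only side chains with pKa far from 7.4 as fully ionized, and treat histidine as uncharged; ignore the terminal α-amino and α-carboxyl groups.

At pH ~7.4 the Lys and Arg side chains are protonated (+1), the Asp and Glu side chains are deprotonated (−1), and with His taken as neutral all other side chains carry no charge.
Positive (K, R): K10, R18 → +2.
Negative (D, E): D1, E11, D14, D17, E19, D20, D24 → −7.
Net charge = (+2) + (−7) = −5.

-5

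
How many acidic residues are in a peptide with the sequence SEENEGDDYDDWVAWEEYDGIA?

Only D (aspartate) and E (glutamate) carry a side-chain carboxylic acid.
Matching residues: E2, E3, E5, D7, D8, D10, D11, E16, E17, D19.

10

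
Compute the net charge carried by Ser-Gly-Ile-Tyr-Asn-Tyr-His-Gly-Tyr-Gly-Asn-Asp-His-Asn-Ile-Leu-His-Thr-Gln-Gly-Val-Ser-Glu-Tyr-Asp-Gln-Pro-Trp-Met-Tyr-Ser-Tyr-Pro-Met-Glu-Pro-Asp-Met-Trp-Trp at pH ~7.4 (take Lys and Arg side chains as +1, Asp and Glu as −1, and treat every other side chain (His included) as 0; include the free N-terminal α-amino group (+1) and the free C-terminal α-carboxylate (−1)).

Positive (K, R): none → +0.
Negative (D, E): Asp12, Glu23, Asp25, Glu35, Asp37 → −5.
The N-terminus (+1) and C-terminus (−1) cancel.
Net charge = (+0) + (−5) = −5.

-5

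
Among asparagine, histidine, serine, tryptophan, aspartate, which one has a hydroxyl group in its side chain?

serine

Serine (S), threonine (T), and tyrosine (Y) each carry a hydroxyl group on the side chain.
Of the listed options, only serine belongs to this group.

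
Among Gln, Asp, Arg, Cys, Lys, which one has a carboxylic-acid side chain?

Asp

The acidic residues are Asp (D) and Glu (E), whose side chains end in a carboxylate group.
Of the listed options, only Asp belongs to this group.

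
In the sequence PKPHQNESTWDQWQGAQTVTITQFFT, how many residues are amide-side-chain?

6

Only N (asparagine) and Q (glutamine) carry a side-chain carboxamide.
Matching residues: Q5, N6, Q12, Q14, Q17, Q23.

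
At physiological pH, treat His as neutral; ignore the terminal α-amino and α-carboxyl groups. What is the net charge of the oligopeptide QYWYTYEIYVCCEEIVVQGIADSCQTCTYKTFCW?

Near pH 7.4, K and R contribute +1 each, D and E contribute −1 each, and every other side chain (His included, as stated) is uncharged.
Positive (K, R): K30 → +1.
Negative (D, E): E7, E13, E14, D22 → −4.
Net charge = (+1) + (−4) = −3.

-3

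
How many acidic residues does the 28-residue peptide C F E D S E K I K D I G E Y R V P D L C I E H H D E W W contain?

Aspartate (D) and glutamate (E) have carboxylic-acid side chains and are the acidic amino acids.
Matching residues: E3, D4, E6, D10, E13, D18, E22, D25, E26.

9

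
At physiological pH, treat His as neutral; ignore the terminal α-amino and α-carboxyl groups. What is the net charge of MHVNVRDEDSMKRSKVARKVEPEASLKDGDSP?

The side chains ionized at physiological pH are Lys/Arg (+1) and Asp/Glu (−1); with His treated as neutral, nothing else contributes.
Positive (K, R): R6, K12, R13, K15, R18, K19, K27 → +7.
Negative (D, E): D7, E8, D9, E21, E23, D28, D30 → −7.
Net charge = (+7) + (−7) = 0.

0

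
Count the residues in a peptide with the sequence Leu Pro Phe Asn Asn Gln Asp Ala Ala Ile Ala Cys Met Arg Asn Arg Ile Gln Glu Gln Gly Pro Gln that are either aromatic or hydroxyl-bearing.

Aromatic: F, W, Y. Hydroxyl-bearing: S, T, Y.
Aromatic residues here: Phe3 (1).
Hydroxyl-bearing residues here: none (0).
(Y belongs to both groups, but none appear in this sequence.) Total = 1 + 0 = 1.

1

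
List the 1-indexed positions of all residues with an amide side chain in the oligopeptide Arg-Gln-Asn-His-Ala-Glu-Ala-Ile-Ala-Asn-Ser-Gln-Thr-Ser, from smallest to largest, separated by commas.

Asparagine (N) and glutamine (Q) have uncharged amide side chains.
Matching residues: Gln2, Asn3, Asn10, Gln12.

2, 3, 10, 12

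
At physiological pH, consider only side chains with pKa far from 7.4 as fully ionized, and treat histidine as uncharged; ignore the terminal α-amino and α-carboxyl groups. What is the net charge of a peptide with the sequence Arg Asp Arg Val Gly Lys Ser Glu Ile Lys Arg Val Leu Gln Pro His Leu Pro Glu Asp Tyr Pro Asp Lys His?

+1

The side chains ionized at physiological pH are Lys/Arg (+1) and Asp/Glu (−1); with His treated as neutral, nothing else contributes.
Positive (K, R): Arg1, Arg3, Lys6, Lys10, Arg11, Lys24 → +6.
Negative (D, E): Asp2, Glu8, Glu19, Asp20, Asp23 → −5.
Net charge = (+6) + (−5) = +1.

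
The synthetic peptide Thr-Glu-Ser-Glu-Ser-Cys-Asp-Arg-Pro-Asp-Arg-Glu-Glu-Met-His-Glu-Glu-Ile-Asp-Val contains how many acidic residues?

9

Aspartate (D) and glutamate (E) have carboxylic-acid side chains and are the acidic amino acids.
Matching residues: Glu2, Glu4, Asp7, Asp10, Glu12, Glu13, Glu16, Glu17, Asp19.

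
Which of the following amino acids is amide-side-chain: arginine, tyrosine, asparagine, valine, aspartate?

asparagine

Only N (asparagine) and Q (glutamine) carry a side-chain carboxamide.
Of the listed options, only asparagine belongs to this group.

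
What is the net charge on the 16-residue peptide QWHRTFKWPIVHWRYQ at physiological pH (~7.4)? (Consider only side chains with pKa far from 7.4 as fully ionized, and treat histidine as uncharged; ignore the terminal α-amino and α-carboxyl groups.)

+3

Near pH 7.4, K and R contribute +1 each, D and E contribute −1 each, and every other side chain (His included, as stated) is uncharged.
Positive (K, R): R4, K7, R14 → +3.
Negative (D, E): none → −0.
Net charge = (+3) + (−0) = +3.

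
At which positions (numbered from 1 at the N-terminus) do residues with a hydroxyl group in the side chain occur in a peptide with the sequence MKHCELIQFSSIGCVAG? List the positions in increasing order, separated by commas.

10, 11

Serine (S), threonine (T), and tyrosine (Y) each carry a hydroxyl group on the side chain.
Matching residues: S10, S11.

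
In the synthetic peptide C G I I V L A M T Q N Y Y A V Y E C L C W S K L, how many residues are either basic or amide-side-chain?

3

Basic: H, K, R. Amide-side-chain: N, Q.
Basic residues here: K23 (1).
Amide-side-chain residues here: Q10, N11 (2).
The two groups share no amino acid, so total = 1 + 2 = 3.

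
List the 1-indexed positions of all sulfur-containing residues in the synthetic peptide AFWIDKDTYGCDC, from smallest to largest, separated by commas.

11, 13

Only Cys (C) and Met (M) have a sulfur atom in the side chain.
Matching residues: C11, C13.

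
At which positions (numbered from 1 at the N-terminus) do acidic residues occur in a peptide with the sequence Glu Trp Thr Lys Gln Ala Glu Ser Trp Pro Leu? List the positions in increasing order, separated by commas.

1, 7

Only D (aspartate) and E (glutamate) carry a side-chain carboxylic acid.
Matching residues: Glu1, Glu7.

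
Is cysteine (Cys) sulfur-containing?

Yes

Cysteine (C, thiol) and methionine (M, thioether) are the two sulfur-containing amino acids.
Cysteine is in this group.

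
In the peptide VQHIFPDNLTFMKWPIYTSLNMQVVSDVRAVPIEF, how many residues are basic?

K, R, and H are the three residues with basic side chains (ε-amine, guanidinium, and imidazole respectively).
Matching residues: H3, K13, R29.

3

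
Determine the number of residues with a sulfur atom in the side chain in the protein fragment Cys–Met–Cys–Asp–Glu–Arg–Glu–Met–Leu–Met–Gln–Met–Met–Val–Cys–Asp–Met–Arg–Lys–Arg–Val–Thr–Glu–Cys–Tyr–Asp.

The sulfur-bearing residues are cysteine (–SH) and methionine (–S–CH₃).
Matching residues: Cys1, Met2, Cys3, Met8, Met10, Met12, Met13, Cys15, Met17, Cys24.

10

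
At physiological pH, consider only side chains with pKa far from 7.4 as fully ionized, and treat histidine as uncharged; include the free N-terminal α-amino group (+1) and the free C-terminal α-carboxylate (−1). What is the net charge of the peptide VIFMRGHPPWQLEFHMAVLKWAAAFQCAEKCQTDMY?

0

Near pH 7.4, K and R contribute +1 each, D and E contribute −1 each, and every other side chain (His included, as stated) is uncharged.
Positive (K, R): R5, K20, K30 → +3.
Negative (D, E): E13, E29, D34 → −3.
The N-terminus (+1) and C-terminus (−1) cancel.
Net charge = (+3) + (−3) = 0.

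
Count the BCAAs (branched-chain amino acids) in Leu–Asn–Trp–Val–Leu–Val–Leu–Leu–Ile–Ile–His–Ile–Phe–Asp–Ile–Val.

V, L, and I make up the branched-chain aliphatic group.
Matching residues: Leu1, Val4, Leu5, Val6, Leu7, Leu8, Ile9, Ile10, Ile12, Ile15, Val16.

11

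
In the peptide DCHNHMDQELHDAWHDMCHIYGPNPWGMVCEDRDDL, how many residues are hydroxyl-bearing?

The –OH-bearing residues are Ser, Thr (aliphatic alcohols), and Tyr (phenol).
Matching residues: Y21.

1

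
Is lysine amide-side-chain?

No

The amide-side-chain residues are Asn (N) and Gln (Q).
Lysine is not in this group.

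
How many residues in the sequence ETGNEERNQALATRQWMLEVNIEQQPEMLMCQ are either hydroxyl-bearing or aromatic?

Hydroxyl-bearing: S, T, Y. Aromatic: F, W, Y.
Hydroxyl-bearing residues here: T2, T13 (2).
Aromatic residues here: W16 (1).
(Y belongs to both groups, but none appear in this sequence.) Total = 2 + 1 = 3.

3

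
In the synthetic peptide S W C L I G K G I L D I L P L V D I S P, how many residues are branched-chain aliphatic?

V, L, and I make up the branched-chain aliphatic group.
Matching residues: L4, I5, I9, L10, I12, L13, L15, V16, I18.

9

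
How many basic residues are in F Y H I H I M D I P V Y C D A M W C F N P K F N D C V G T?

3

Lysine (K), arginine (R), and histidine (H) have basic, nitrogen-containing side chains.
Matching residues: H3, H5, K22.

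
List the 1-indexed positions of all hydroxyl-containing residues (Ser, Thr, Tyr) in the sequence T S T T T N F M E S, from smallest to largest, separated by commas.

Matching residues: T1, S2, T3, T4, T5, S10.

1, 2, 3, 4, 5, 10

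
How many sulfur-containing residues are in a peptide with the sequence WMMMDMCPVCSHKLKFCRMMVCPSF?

10

Only Cys (C) and Met (M) have a sulfur atom in the side chain.
Matching residues: M2, M3, M4, M6, C7, C10, C17, M19, M20, C22.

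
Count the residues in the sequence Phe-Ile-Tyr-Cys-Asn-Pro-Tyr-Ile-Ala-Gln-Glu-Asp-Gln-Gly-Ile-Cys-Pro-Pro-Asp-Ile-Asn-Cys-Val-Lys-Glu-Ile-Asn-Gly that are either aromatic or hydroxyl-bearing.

3

Aromatic: F, W, Y. Hydroxyl-bearing: S, T, Y.
Aromatic residues here: Phe1, Tyr3, Tyr7 (3).
Hydroxyl-bearing residues here: Tyr3, Tyr7 (2).
Y is in both groups, so the 2 Y residues must not be double-counted.
Total = 3 + 2 − 2 = 3.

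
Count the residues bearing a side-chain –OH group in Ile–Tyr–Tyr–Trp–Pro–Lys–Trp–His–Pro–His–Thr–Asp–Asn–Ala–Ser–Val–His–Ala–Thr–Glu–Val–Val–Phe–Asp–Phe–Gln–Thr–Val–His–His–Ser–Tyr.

8

Serine (S), threonine (T), and tyrosine (Y) each carry a hydroxyl group on the side chain.
Matching residues: Tyr2, Tyr3, Thr11, Ser15, Thr19, Thr27, Ser31, Tyr32.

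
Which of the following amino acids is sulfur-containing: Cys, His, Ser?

Only Cys (C) and Met (M) have a sulfur atom in the side chain.
Of the listed options, only Cys belongs to this group.

Cys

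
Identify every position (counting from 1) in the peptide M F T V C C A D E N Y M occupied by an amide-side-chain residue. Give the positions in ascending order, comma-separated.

Matching residues: N10.

10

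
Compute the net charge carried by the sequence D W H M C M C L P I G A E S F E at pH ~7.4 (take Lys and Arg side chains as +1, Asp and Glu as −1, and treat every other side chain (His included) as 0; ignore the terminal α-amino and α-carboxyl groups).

-3

Positive (K, R): none → +0.
Negative (D, E): D1, E13, E16 → −3.
Net charge = (+0) + (−3) = −3.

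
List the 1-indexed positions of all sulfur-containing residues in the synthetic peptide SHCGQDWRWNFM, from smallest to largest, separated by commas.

3, 12

The sulfur-bearing residues are cysteine (–SH) and methionine (–S–CH₃).
Matching residues: C3, M12.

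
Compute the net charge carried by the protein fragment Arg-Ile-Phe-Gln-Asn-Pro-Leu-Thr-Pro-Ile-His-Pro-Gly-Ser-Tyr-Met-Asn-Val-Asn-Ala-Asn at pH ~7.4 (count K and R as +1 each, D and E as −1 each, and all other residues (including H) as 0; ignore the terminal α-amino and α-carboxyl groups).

+1

Positive (K, R): Arg1 → +1.
Negative (D, E): none → −0.
Net charge = (+1) + (−0) = +1.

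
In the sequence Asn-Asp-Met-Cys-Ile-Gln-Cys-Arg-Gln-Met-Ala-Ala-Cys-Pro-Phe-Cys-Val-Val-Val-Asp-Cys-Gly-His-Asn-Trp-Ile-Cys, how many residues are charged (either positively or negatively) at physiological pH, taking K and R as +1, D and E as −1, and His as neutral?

3

Charged side chains at pH ~7.4: K, R (positive); D, E (negative).
Matching residues: Asp2, Arg8, Asp20.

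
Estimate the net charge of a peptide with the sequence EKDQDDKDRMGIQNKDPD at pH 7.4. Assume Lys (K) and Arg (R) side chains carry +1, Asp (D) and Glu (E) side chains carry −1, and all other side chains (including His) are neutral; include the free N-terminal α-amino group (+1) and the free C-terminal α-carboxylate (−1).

-3

Positive (K, R): K2, K7, R9, K15 → +4.
Negative (D, E): E1, D3, D5, D6, D8, D16, D18 → −7.
The N-terminus (+1) and C-terminus (−1) cancel.
Net charge = (+4) + (−7) = −3.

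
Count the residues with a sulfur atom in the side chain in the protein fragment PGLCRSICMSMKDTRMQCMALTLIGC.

8

Cysteine (C, thiol) and methionine (M, thioether) are the two sulfur-containing amino acids.
Matching residues: C4, C8, M9, M11, M16, C18, M19, C26.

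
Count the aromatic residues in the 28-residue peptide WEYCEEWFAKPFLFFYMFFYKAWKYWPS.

Phenylalanine (F), tryptophan (W), and tyrosine (Y) have aromatic ring side chains.
Matching residues: W1, Y3, W7, F8, F12, F14, F15, Y16, F18, F19, Y20, W23, Y25, W26.

14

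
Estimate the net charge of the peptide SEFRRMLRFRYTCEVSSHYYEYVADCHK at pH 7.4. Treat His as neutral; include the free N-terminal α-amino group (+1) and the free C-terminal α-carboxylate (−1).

+1

The side chains ionized at physiological pH are Lys/Arg (+1) and Asp/Glu (−1); with His treated as neutral, nothing else contributes.
Positive (K, R): R4, R5, R8, R10, K28 → +5.
Negative (D, E): E2, E14, E21, D25 → −4.
The N-terminus (+1) and C-terminus (−1) cancel.
Net charge = (+5) + (−4) = +1.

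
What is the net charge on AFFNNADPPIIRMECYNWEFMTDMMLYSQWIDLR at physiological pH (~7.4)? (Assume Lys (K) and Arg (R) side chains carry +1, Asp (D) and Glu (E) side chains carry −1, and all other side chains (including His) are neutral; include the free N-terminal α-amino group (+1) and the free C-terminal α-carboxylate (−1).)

-3

Positive (K, R): R12, R34 → +2.
Negative (D, E): D7, E14, E19, D23, D32 → −5.
The N-terminus (+1) and C-terminus (−1) cancel.
Net charge = (+2) + (−5) = −3.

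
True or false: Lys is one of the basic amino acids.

K, R, and H are the three residues with basic side chains (ε-amine, guanidinium, and imidazole respectively).
Lysine is in this group.

True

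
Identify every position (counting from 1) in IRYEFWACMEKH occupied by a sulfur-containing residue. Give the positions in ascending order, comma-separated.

8, 9

Only Cys (C) and Met (M) have a sulfur atom in the side chain.
Matching residues: C8, M9.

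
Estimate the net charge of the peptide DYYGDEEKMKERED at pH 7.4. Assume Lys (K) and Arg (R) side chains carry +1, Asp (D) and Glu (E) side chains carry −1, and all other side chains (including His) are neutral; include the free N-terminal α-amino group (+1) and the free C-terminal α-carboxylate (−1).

-4

Positive (K, R): K8, K10, R12 → +3.
Negative (D, E): D1, D5, E6, E7, E11, E13, D14 → −7.
The N-terminus (+1) and C-terminus (−1) cancel.
Net charge = (+3) + (−7) = −4.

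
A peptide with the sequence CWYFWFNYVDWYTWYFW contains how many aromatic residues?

Phenylalanine (F), tryptophan (W), and tyrosine (Y) have aromatic ring side chains.
Matching residues: W2, Y3, F4, W5, F6, Y8, W11, Y12, W14, Y15, F16, W17.

12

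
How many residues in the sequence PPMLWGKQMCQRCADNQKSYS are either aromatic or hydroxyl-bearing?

Aromatic: F, W, Y. Hydroxyl-bearing: S, T, Y.
Aromatic residues here: W5, Y20 (2).
Hydroxyl-bearing residues here: S19, Y20, S21 (3).
Y is in both groups, so the 1 Y residue must not be double-counted.
Total = 2 + 3 − 1 = 4.

4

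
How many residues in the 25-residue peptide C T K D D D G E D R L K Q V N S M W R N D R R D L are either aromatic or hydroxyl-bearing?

Aromatic: F, W, Y. Hydroxyl-bearing: S, T, Y.
Aromatic residues here: W18 (1).
Hydroxyl-bearing residues here: T2, S16 (2).
(Y belongs to both groups, but none appear in this sequence.) Total = 1 + 2 = 3.

3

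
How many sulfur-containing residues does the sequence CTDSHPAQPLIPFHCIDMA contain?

Only Cys (C) and Met (M) have a sulfur atom in the side chain.
Matching residues: C1, C15, M18.

3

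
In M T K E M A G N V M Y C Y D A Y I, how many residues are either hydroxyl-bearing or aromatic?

Hydroxyl-bearing: S, T, Y. Aromatic: F, W, Y.
Hydroxyl-bearing residues here: T2, Y11, Y13, Y16 (4).
Aromatic residues here: Y11, Y13, Y16 (3).
Y is in both groups, so the 3 Y residues must not be double-counted.
Total = 4 + 3 − 3 = 4.

4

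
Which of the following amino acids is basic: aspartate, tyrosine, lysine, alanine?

Lysine (K), arginine (R), and histidine (H) have basic, nitrogen-containing side chains.
Of the listed options, only lysine belongs to this group.

lysine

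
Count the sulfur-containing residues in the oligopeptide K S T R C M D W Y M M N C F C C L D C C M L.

Cysteine (C, thiol) and methionine (M, thioether) are the two sulfur-containing amino acids.
Matching residues: C5, M6, M10, M11, C13, C15, C16, C19, C20, M21.

10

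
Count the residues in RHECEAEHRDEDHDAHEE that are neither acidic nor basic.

3

Acidic: D, E. Basic: K, R, H. All other residues are neither.
Matching residues: C4, A6, A15.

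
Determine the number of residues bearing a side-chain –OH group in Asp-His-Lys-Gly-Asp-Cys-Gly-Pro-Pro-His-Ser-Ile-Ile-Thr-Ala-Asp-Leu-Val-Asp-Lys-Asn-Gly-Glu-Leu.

Serine (S), threonine (T), and tyrosine (Y) each carry a hydroxyl group on the side chain.
Matching residues: Ser11, Thr14.

2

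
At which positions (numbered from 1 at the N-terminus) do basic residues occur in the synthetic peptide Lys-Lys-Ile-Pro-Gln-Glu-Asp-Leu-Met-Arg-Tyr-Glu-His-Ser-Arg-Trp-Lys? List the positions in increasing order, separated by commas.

K, R, and H are the three residues with basic side chains (ε-amine, guanidinium, and imidazole respectively).
Matching residues: Lys1, Lys2, Arg10, His13, Arg15, Lys17.

1, 2, 10, 13, 15, 17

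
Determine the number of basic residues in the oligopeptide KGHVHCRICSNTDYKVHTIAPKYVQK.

8

K, R, and H are the three residues with basic side chains (ε-amine, guanidinium, and imidazole respectively).
Matching residues: K1, H3, H5, R7, K15, H17, K22, K26.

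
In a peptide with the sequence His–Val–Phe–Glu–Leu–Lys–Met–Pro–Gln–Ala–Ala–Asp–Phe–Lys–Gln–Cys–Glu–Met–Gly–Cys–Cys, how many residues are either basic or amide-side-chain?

Basic: H, K, R. Amide-side-chain: N, Q.
Basic residues here: His1, Lys6, Lys14 (3).
Amide-side-chain residues here: Gln9, Gln15 (2).
The two groups share no amino acid, so total = 3 + 2 = 5.

5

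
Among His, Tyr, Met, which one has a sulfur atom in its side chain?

Met

Cysteine (C, thiol) and methionine (M, thioether) are the two sulfur-containing amino acids.
Of the listed options, only Met belongs to this group.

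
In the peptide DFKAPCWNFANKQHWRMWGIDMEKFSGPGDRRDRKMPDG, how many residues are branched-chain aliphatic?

1

V, L, and I make up the branched-chain aliphatic group.
Matching residues: I20.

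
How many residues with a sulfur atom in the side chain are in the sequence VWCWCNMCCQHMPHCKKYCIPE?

Only Cys (C) and Met (M) have a sulfur atom in the side chain.
Matching residues: C3, C5, M7, C8, C9, M12, C15, C19.

8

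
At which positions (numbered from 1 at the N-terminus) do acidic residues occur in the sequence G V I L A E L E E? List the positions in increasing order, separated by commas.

Aspartate (D) and glutamate (E) have carboxylic-acid side chains and are the acidic amino acids.
Matching residues: E6, E8, E9.

6, 8, 9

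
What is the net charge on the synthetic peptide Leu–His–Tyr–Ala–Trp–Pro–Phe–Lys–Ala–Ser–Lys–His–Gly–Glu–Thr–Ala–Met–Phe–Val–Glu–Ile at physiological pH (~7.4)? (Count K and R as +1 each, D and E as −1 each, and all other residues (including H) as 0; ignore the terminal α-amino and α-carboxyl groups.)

0

Positive (K, R): Lys8, Lys11 → +2.
Negative (D, E): Glu14, Glu20 → −2.
Net charge = (+2) + (−2) = 0.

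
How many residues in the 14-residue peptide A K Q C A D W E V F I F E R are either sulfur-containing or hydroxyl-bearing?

Sulfur-containing: C, M. Hydroxyl-bearing: S, T, Y.
Sulfur-containing residues here: C4 (1).
Hydroxyl-bearing residues here: none (0).
The two groups share no amino acid, so total = 1 + 0 = 1.

1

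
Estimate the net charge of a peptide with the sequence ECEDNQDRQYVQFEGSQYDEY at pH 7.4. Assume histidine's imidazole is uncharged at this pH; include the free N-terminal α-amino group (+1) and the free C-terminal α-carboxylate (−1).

-6

At pH ~7.4 the Lys and Arg side chains are protonated (+1), the Asp and Glu side chains are deprotonated (−1), and with His taken as neutral all other side chains carry no charge.
Positive (K, R): R8 → +1.
Negative (D, E): E1, E3, D4, D7, E14, D19, E20 → −7.
The N-terminus (+1) and C-terminus (−1) cancel.
Net charge = (+1) + (−7) = −6.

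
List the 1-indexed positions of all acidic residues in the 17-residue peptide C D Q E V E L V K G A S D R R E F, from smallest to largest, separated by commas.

2, 4, 6, 13, 16

Only D (aspartate) and E (glutamate) carry a side-chain carboxylic acid.
Matching residues: D2, E4, E6, D13, E16.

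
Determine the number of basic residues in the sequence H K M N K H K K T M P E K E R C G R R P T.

The basic amino acids are Lys (K), Arg (R), and His (H).
Matching residues: H1, K2, K5, H6, K7, K8, K13, R15, R18, R19.

10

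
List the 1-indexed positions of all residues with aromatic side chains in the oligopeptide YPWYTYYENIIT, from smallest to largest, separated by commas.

Phenylalanine (F), tryptophan (W), and tyrosine (Y) have aromatic ring side chains.
Matching residues: Y1, W3, Y4, Y6, Y7.

1, 3, 4, 6, 7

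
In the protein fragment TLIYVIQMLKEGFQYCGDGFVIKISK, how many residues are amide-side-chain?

Asparagine (N) and glutamine (Q) have uncharged amide side chains.
Matching residues: Q7, Q14.

2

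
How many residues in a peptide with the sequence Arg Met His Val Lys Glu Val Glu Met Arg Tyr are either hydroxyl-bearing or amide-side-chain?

1

Hydroxyl-bearing: S, T, Y. Amide-side-chain: N, Q.
Hydroxyl-bearing residues here: Tyr11 (1).
Amide-side-chain residues here: none (0).
The two groups share no amino acid, so total = 1 + 0 = 1.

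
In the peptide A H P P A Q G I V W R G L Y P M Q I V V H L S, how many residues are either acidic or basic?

3

Acidic: D, E. Basic: H, K, R.
Acidic residues here: none (0).
Basic residues here: H2, R11, H21 (3).
The two groups share no amino acid, so total = 0 + 3 = 3.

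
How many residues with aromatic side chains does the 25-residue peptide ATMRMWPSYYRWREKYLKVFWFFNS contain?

F, W, and Y each carry an aromatic ring on the side chain.
Matching residues: W6, Y9, Y10, W12, Y16, F20, W21, F22, F23.

9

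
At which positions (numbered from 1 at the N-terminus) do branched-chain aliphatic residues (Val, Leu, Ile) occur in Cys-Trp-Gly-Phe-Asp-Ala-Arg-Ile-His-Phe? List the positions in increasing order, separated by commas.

8

Matching residues: Ile8.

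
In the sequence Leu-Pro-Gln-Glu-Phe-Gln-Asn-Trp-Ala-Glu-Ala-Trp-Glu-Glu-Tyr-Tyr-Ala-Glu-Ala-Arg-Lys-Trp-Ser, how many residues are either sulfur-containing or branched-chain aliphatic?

1

Sulfur-containing: C, M. Branched-chain aliphatic: I, L, V.
Sulfur-containing residues here: none (0).
Branched-chain aliphatic residues here: Leu1 (1).
The two groups share no amino acid, so total = 0 + 1 = 1.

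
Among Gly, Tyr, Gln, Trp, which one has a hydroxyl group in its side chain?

The –OH-bearing residues are Ser, Thr (aliphatic alcohols), and Tyr (phenol).
Of the listed options, only Tyr belongs to this group.

Tyr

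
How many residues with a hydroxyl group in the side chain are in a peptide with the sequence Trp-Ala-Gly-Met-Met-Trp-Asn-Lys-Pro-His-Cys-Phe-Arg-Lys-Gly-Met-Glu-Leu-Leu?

S, T, and Y are the three residues with a side-chain hydroxyl.
None of the 19 residues belong to this group.

0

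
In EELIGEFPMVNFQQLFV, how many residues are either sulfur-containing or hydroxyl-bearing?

1

Sulfur-containing: C, M. Hydroxyl-bearing: S, T, Y.
Sulfur-containing residues here: M9 (1).
Hydroxyl-bearing residues here: none (0).
The two groups share no amino acid, so total = 1 + 0 = 1.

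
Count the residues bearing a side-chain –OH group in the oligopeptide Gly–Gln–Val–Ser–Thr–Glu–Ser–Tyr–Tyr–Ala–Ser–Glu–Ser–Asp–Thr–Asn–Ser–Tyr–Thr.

S, T, and Y are the three residues with a side-chain hydroxyl.
Matching residues: Ser4, Thr5, Ser7, Tyr8, Tyr9, Ser11, Ser13, Thr15, Ser17, Tyr18, Thr19.

11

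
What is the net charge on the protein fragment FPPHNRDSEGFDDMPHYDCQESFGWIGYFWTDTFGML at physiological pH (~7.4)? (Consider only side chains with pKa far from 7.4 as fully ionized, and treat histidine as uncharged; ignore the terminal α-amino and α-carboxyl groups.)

The side chains ionized at physiological pH are Lys/Arg (+1) and Asp/Glu (−1); with His treated as neutral, nothing else contributes.
Positive (K, R): R6 → +1.
Negative (D, E): D7, E9, D12, D13, D18, E21, D32 → −7.
Net charge = (+1) + (−7) = −6.

-6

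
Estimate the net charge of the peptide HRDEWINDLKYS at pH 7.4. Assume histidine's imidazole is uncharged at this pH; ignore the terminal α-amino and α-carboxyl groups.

-1

The side chains ionized at physiological pH are Lys/Arg (+1) and Asp/Glu (−1); with His treated as neutral, nothing else contributes.
Positive (K, R): R2, K10 → +2.
Negative (D, E): D3, E4, D8 → −3.
Net charge = (+2) + (−3) = −1.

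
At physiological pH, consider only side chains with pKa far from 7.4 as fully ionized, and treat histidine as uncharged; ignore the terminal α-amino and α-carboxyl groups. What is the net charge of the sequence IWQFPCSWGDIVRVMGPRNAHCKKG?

Near pH 7.4, K and R contribute +1 each, D and E contribute −1 each, and every other side chain (His included, as stated) is uncharged.
Positive (K, R): R13, R18, K23, K24 → +4.
Negative (D, E): D10 → −1.
Net charge = (+4) + (−1) = +3.

+3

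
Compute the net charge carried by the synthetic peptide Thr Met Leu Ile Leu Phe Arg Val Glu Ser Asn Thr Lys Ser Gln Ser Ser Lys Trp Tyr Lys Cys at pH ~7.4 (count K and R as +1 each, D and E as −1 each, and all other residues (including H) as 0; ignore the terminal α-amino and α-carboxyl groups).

Positive (K, R): Arg7, Lys13, Lys18, Lys21 → +4.
Negative (D, E): Glu9 → −1.
Net charge = (+4) + (−1) = +3.

+3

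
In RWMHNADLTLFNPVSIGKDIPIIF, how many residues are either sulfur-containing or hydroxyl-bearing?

3

Sulfur-containing: C, M. Hydroxyl-bearing: S, T, Y.
Sulfur-containing residues here: M3 (1).
Hydroxyl-bearing residues here: T9, S15 (2).
The two groups share no amino acid, so total = 1 + 2 = 3.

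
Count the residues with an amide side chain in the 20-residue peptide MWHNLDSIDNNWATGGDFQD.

4

The amide-side-chain residues are Asn (N) and Gln (Q).
Matching residues: N4, N10, N11, Q19.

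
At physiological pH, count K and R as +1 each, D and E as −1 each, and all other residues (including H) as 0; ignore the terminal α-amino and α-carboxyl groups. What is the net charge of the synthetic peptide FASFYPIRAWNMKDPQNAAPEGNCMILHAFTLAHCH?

0

Positive (K, R): R8, K13 → +2.
Negative (D, E): D14, E21 → −2.
Net charge = (+2) + (−2) = 0.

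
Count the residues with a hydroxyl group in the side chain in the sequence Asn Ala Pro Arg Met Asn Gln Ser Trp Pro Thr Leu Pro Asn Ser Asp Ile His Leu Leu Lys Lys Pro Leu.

Serine (S), threonine (T), and tyrosine (Y) each carry a hydroxyl group on the side chain.
Matching residues: Ser8, Thr11, Ser15.

3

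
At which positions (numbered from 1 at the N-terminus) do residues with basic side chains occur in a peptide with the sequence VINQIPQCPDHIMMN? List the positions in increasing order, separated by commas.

The basic amino acids are Lys (K), Arg (R), and His (H).
Matching residues: H11.

11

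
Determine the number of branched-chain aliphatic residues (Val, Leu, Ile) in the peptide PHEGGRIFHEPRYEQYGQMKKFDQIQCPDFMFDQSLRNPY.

3

Matching residues: I7, I25, L36.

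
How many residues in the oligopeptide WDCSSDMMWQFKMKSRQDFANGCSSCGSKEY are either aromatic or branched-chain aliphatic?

Aromatic: F, W, Y. Branched-chain aliphatic: I, L, V.
Aromatic residues here: W1, W9, F11, F19, Y31 (5).
Branched-chain aliphatic residues here: none (0).
The two groups share no amino acid, so total = 5 + 0 = 5.

5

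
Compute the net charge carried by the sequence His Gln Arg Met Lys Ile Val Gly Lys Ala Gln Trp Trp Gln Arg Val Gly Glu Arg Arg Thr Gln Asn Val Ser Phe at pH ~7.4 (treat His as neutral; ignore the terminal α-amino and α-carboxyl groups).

The side chains ionized at physiological pH are Lys/Arg (+1) and Asp/Glu (−1); with His treated as neutral, nothing else contributes.
Positive (K, R): Arg3, Lys5, Lys9, Arg15, Arg19, Arg20 → +6.
Negative (D, E): Glu18 → −1.
Net charge = (+6) + (−1) = +5.

+5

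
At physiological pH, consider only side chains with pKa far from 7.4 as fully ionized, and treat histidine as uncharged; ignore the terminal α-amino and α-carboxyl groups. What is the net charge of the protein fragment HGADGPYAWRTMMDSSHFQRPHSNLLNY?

0

Near pH 7.4, K and R contribute +1 each, D and E contribute −1 each, and every other side chain (His included, as stated) is uncharged.
Positive (K, R): R10, R20 → +2.
Negative (D, E): D4, D14 → −2.
Net charge = (+2) + (−2) = 0.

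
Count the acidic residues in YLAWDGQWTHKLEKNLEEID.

5

Only D (aspartate) and E (glutamate) carry a side-chain carboxylic acid.
Matching residues: D5, E13, E17, E18, D20.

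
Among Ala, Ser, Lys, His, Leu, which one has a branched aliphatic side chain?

Leu

Valine (V), leucine (L), and isoleucine (I) are the branched-chain amino acids.
Of the listed options, only Leu belongs to this group.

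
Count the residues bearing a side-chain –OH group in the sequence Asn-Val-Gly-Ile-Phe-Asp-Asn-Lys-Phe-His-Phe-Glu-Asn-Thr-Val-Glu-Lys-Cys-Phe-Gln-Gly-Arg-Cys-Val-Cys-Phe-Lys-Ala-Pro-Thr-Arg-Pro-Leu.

Serine (S), threonine (T), and tyrosine (Y) each carry a hydroxyl group on the side chain.
Matching residues: Thr14, Thr30.

2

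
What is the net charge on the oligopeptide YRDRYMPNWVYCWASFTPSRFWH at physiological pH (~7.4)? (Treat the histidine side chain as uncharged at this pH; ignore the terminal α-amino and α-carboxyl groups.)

+2

At pH ~7.4 the Lys and Arg side chains are protonated (+1), the Asp and Glu side chains are deprotonated (−1), and with His taken as neutral all other side chains carry no charge.
Positive (K, R): R2, R4, R20 → +3.
Negative (D, E): D3 → −1.
Net charge = (+3) + (−1) = +2.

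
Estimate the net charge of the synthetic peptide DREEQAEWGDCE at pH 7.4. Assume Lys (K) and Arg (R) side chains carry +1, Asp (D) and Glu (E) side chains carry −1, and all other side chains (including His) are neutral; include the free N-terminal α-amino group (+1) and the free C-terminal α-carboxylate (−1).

-5

Positive (K, R): R2 → +1.
Negative (D, E): D1, E3, E4, E7, D10, E12 → −6.
The N-terminus (+1) and C-terminus (−1) cancel.
Net charge = (+1) + (−6) = −5.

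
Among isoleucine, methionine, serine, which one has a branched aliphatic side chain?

isoleucine

The BCAAs are Val, Leu, and Ile — aliphatic side chains with a branch point.
Of the listed options, only isoleucine belongs to this group.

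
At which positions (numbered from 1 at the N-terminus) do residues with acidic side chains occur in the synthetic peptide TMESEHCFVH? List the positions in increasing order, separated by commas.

The acidic residues are Asp (D) and Glu (E), whose side chains end in a carboxylate group.
Matching residues: E3, E5.

3, 5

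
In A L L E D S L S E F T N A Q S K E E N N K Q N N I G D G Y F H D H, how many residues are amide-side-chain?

The amide-side-chain residues are Asn (N) and Gln (Q).
Matching residues: N12, Q14, N19, N20, Q22, N23, N24.

7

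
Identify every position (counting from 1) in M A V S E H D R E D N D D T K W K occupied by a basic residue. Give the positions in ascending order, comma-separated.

6, 8, 15, 17

Lysine (K), arginine (R), and histidine (H) have basic, nitrogen-containing side chains.
Matching residues: H6, R8, K15, K17.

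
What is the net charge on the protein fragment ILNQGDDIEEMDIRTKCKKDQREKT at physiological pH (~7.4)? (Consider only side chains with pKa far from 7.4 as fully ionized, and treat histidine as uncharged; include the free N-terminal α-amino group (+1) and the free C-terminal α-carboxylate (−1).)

At pH ~7.4 the Lys and Arg side chains are protonated (+1), the Asp and Glu side chains are deprotonated (−1), and with His taken as neutral all other side chains carry no charge.
Positive (K, R): R14, K16, K18, K19, R22, K24 → +6.
Negative (D, E): D6, D7, E9, E10, D12, D20, E23 → −7.
The N-terminus (+1) and C-terminus (−1) cancel.
Net charge = (+6) + (−7) = −1.

-1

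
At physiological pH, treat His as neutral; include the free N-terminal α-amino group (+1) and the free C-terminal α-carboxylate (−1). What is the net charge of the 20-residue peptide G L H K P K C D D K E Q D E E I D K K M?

-2

The side chains ionized at physiological pH are Lys/Arg (+1) and Asp/Glu (−1); with His treated as neutral, nothing else contributes.
Positive (K, R): K4, K6, K10, K18, K19 → +5.
Negative (D, E): D8, D9, E11, D13, E14, E15, D17 → −7.
The N-terminus (+1) and C-terminus (−1) cancel.
Net charge = (+5) + (−7) = −2.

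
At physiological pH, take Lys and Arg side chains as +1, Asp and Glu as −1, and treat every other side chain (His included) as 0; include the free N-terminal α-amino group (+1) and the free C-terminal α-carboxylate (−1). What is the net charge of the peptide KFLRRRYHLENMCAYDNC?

Positive (K, R): K1, R4, R5, R6 → +4.
Negative (D, E): E10, D16 → −2.
The N-terminus (+1) and C-terminus (−1) cancel.
Net charge = (+4) + (−2) = +2.

+2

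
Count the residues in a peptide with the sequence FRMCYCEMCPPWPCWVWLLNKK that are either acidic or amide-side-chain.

2

Acidic: D, E. Amide-side-chain: N, Q.
Acidic residues here: E7 (1).
Amide-side-chain residues here: N20 (1).
The two groups share no amino acid, so total = 1 + 1 = 2.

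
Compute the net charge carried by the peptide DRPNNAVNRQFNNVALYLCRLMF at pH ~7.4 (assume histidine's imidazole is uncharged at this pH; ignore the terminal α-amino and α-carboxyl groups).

The side chains ionized at physiological pH are Lys/Arg (+1) and Asp/Glu (−1); with His treated as neutral, nothing else contributes.
Positive (K, R): R2, R9, R20 → +3.
Negative (D, E): D1 → −1.
Net charge = (+3) + (−1) = +2.

+2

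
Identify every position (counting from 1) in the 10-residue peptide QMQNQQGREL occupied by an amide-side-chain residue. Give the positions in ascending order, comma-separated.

The amide-side-chain residues are Asn (N) and Gln (Q).
Matching residues: Q1, Q3, N4, Q5, Q6.

1, 3, 4, 5, 6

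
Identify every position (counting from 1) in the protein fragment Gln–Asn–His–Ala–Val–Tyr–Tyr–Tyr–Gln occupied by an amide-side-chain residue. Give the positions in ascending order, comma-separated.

1, 2, 9

Only N (asparagine) and Q (glutamine) carry a side-chain carboxamide.
Matching residues: Gln1, Asn2, Gln9.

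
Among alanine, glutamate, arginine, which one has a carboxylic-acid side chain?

glutamate

The acidic residues are Asp (D) and Glu (E), whose side chains end in a carboxylate group.
Of the listed options, only glutamate belongs to this group.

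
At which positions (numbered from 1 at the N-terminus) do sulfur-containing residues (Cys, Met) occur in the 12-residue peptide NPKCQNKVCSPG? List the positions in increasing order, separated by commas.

Matching residues: C4, C9.

4, 9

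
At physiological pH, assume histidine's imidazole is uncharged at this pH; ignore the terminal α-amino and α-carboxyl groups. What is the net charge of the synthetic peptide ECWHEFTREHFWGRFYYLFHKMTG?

0

At pH ~7.4 the Lys and Arg side chains are protonated (+1), the Asp and Glu side chains are deprotonated (−1), and with His taken as neutral all other side chains carry no charge.
Positive (K, R): R8, R14, K21 → +3.
Negative (D, E): E1, E5, E9 → −3.
Net charge = (+3) + (−3) = 0.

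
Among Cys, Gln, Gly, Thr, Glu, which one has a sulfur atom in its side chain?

Only Cys (C) and Met (M) have a sulfur atom in the side chain.
Of the listed options, only Cys belongs to this group.

Cys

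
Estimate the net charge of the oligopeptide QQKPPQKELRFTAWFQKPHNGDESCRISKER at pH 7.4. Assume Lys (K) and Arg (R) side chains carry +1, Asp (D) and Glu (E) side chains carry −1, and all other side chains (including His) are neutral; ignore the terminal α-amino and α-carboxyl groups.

Positive (K, R): K3, K7, R10, K17, R26, K29, R31 → +7.
Negative (D, E): E8, D22, E23, E30 → −4.
Net charge = (+7) + (−4) = +3.

+3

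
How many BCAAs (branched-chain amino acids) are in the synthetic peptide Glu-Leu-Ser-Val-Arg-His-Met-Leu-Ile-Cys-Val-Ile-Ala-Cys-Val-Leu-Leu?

V, L, and I make up the branched-chain aliphatic group.
Matching residues: Leu2, Val4, Leu8, Ile9, Val11, Ile12, Val15, Leu16, Leu17.

9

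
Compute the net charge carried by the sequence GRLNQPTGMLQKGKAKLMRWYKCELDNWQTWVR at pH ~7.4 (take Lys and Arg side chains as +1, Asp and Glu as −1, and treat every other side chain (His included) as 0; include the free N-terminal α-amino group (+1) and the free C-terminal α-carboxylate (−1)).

+5

Positive (K, R): R2, K12, K14, K16, R19, K22, R33 → +7.
Negative (D, E): E24, D26 → −2.
The N-terminus (+1) and C-terminus (−1) cancel.
Net charge = (+7) + (−2) = +5.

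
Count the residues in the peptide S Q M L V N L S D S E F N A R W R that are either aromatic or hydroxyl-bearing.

Aromatic: F, W, Y. Hydroxyl-bearing: S, T, Y.
Aromatic residues here: F12, W16 (2).
Hydroxyl-bearing residues here: S1, S8, S10 (3).
(Y belongs to both groups, but none appear in this sequence.) Total = 2 + 3 = 5.

5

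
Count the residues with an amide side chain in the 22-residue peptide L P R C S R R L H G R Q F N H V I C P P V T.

2

Only N (asparagine) and Q (glutamine) carry a side-chain carboxamide.
Matching residues: Q12, N14.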